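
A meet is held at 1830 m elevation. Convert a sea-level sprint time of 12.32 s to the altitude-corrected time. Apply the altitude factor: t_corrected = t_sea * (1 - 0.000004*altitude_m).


Correction factor = 1 - 0.000004 * 1830 = 0.99268
t_corrected = t_sea * factor = 12.32 * 0.99268
t_corrected = 12.2298 s

12.2298 s


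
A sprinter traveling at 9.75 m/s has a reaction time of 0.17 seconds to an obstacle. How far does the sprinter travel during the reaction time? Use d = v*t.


d = v * t
d = 9.75 * 0.17
d = 1.6575 m

1.6575 m


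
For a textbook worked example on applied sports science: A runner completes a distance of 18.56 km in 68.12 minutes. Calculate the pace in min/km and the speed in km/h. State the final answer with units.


Pace = time / distance = 68.12 min / 18.56 km = 3.6703 min/km
Speed = distance / time_in_hours = 18.56 / 1.1353 hr
Speed = 16.3476 km/h

3.6703 min/km, 16.3476 km/h


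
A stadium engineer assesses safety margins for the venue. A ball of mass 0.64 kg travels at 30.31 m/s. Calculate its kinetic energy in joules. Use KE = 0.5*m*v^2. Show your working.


KE = 0.5 * m * v^2
KE = 0.5 * 0.64 * 30.31^2
KE = 0.5 * 0.64 * 918.6961 = 293.9828 J

293.9828 J


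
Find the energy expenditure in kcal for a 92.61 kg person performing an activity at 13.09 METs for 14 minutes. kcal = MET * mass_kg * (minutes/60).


kcal = MET * mass * time_hr
Convert time: 14 min = 0.2333 hr
kcal = 13.09 * 92.61 * 0.2333
kcal = 282.8618 kcal

282.8618 kcal


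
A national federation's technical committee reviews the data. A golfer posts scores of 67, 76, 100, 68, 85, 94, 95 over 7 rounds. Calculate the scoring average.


Average = sum / n
Sum = 585
Average = 585 / 7 = 83.5714

83.5714


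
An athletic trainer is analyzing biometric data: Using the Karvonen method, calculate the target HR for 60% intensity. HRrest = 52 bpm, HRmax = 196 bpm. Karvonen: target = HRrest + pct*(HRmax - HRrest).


Target = HRrest + pct*(HRmax - HRrest)
Heart rate reserve = HRmax - HRrest = 196 - 52 = 144 bpm
Fraction = 60% = 0.6
Target = 52 + 0.6 * 144
Target = 52 + 86.4 = 138.4 bpm

138.4 bpm


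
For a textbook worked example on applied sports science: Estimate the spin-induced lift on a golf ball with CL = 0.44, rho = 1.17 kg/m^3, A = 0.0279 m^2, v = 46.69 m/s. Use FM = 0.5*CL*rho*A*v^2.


FM = 0.5 * CL * rho * A * v^2
FM = 0.5 * 0.44 * 1.17 * 0.0279 * 46.69^2
v^2 = 2179.9561
FM = 0.5 * 0.44 * 1.17 * 0.0279 * 2179.9561 = 15.6553 N

15.6553 N


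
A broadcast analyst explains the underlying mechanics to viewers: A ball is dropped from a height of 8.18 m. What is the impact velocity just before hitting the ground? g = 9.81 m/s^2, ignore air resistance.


v = sqrt(2 * g * h)
v = sqrt(2 * 9.81 * 8.18)
v = sqrt(160.4916) = 12.6685 m/s

12.6685 m/s


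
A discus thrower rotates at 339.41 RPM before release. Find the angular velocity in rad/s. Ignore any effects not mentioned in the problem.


omega = RPM * 2 * pi / 60
omega = 339.41 * 2 * 3.14159 / 60
omega = 2132.5759 / 60 = 35.5429 rad/s

35.5429 rad/s


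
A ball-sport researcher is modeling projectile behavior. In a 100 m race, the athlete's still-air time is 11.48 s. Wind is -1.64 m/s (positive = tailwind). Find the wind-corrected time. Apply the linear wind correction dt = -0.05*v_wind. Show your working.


dt = -0.05 * v_wind = -0.05 * -1.64 = 0.082 s
t_corrected = t_still + dt = 11.48 + (0.082)
t_corrected = 11.562 s

11.562 s


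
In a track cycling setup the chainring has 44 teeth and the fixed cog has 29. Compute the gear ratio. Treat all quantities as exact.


GR = front_teeth / rear_teeth
GR = 44 / 29
GR = 1.5172

1.5172


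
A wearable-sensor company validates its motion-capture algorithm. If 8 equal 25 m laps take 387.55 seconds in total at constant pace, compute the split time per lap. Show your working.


Split time = total_time / n_laps = 387.55 / 8
Split time = 48.4438 s per lap

48.4438 s


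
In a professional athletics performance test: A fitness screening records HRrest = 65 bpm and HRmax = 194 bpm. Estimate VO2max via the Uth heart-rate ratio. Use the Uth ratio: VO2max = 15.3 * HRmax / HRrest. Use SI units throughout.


VO2max = 15.3 * HRmax / HRrest
VO2max = 15.3 * 194 / 65
VO2max = 2968.2 / 65 = 45.6646 mL/kg/min

45.6646 mL/kg/min


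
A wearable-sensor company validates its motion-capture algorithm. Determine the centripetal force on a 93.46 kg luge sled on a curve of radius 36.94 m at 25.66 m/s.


Fc = m * v^2 / r
v^2 = 25.66^2 = 658.4356
Fc = 93.46 * 658.4356 / 36.94
Fc = 61537.3912 / 36.94 = 1665.8742 N

1665.8742 N


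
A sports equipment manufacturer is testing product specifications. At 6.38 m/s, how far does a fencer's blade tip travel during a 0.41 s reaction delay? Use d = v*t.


d = v * t
d = 6.38 * 0.41
d = 2.6158 m

2.6158 m


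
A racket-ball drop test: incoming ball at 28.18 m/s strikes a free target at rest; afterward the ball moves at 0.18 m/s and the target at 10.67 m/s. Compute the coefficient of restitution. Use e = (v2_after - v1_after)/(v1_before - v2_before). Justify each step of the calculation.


e = (v2_after - v1_after) / (v1_before - v2_before)
Numerator = 10.67 - 0.18 = 10.49
Denominator = 28.18 - 0 = 28.18
e = 10.49 / 28.18 = 0.3722

0.3722


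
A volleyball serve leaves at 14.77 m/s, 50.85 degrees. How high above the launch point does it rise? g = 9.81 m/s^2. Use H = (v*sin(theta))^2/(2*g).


H = (v*sin(theta))^2 / (2*g)
vy = v*sin(theta) = 14.77 * sin(50.85 deg) = 11.4541 m/s
H = vy^2 / (2*g) = 131.1958 / (2*9.81)
H = 131.1958 / 19.62 = 6.6868 m

6.6868 m


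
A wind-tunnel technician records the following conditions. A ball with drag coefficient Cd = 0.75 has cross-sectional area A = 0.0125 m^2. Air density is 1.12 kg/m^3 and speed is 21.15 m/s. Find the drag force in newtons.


Fd = 0.5 * Cd * rho * A * v^2
Fd = 0.5 * 0.75 * 1.12 * 0.0125 * 21.15^2
v^2 = 447.3225
Fd = 0.5 * 0.75 * 1.12 * 0.0125 * 447.3225 = 2.3484 N

2.3484 N


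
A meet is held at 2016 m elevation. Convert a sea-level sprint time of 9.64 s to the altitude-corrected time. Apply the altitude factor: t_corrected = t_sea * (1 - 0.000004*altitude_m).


Correction factor = 1 - 0.000004 * 2016 = 0.991936
t_corrected = t_sea * factor = 9.64 * 0.991936
t_corrected = 9.5623 s

9.5623 s


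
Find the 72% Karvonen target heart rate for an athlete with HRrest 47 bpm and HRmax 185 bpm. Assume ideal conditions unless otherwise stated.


Target = HRrest + pct*(HRmax - HRrest)
Heart rate reserve = HRmax - HRrest = 185 - 47 = 138 bpm
Fraction = 72% = 0.72
Target = 47 + 0.72 * 138
Target = 47 + 99.36 = 146.36 bpm

146.36 bpm


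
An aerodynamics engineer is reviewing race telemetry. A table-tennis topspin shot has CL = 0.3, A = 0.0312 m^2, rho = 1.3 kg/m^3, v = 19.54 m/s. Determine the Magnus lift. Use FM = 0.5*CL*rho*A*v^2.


FM = 0.5 * CL * rho * A * v^2
FM = 0.5 * 0.3 * 1.3 * 0.0312 * 19.54^2
v^2 = 381.8116
FM = 0.5 * 0.3 * 1.3 * 0.0312 * 381.8116 = 2.3229 N

2.3229 N


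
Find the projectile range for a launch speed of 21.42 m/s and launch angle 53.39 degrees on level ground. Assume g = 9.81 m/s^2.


R = v^2 * sin(2*theta) / g
Convert angle to radians: theta = 53.39 deg = 0.9318 rad
sin(2*theta) = sin(1.8637) = 0.9574
R = 21.42^2 * 0.9574 / 9.81
R = 458.8164 * 0.9574 / 9.81 = 44.7788 m

44.7788 m


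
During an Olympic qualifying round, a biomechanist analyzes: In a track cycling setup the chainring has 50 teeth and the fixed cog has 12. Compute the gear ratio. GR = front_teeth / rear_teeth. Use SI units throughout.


GR = front_teeth / rear_teeth
GR = 50 / 12
GR = 4.1667

4.1667


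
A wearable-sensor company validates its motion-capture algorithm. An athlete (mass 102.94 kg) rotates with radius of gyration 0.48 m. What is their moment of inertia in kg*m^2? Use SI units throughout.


I = m * k^2
I = 102.94 * 0.48^2
I = 102.94 * 0.2304 = 23.7174 kg*m^2

23.7174 kg*m^2


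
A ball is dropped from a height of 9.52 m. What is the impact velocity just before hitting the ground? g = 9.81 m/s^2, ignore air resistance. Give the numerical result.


v = sqrt(2 * g * h)
v = sqrt(2 * 9.81 * 9.52)
v = sqrt(186.7824) = 13.6668 m/s

13.6668 m/s


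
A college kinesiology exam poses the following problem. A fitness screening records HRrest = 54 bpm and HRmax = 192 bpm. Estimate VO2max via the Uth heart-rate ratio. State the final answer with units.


VO2max = 15.3 * HRmax / HRrest
VO2max = 15.3 * 192 / 54
VO2max = 2937.6 / 54 = 54.4 mL/kg/min

54.4 mL/kg/min


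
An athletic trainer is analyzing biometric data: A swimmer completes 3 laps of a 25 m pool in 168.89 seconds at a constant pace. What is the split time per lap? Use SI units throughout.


Split time = total_time / n_laps = 168.89 / 3
Split time = 56.2967 s per lap

56.2967 s


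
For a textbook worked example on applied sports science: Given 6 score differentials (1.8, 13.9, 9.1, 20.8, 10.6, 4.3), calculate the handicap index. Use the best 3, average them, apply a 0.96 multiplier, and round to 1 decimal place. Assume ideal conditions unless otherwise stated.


All differentials: 1.8, 13.9, 9.1, 20.8, 10.6, 4.3
Sorted: 1.8, 4.3, 9.1, 10.6, 13.9, 20.8
Best 3: 1.8, 4.3, 9.1
Average of best = 15.2 / 3 = 5.0667
Raw index = 5.0667 * 0.96 = 4.864
Handicap index = round(4.864, 1) = 4.9

4.9


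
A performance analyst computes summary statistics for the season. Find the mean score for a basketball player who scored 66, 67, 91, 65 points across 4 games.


Average = sum / n
Sum = 289
Average = 289 / 4 = 72.25

72.25


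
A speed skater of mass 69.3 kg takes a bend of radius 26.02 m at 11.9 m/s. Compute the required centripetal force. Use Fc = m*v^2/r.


Fc = m * v^2 / r
v^2 = 11.9^2 = 141.61
Fc = 69.3 * 141.61 / 26.02
Fc = 9813.573 / 26.02 = 377.155 N

377.155 N


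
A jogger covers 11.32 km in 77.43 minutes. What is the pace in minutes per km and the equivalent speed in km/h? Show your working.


Pace = time / distance = 77.43 min / 11.32 km = 6.8401 min/km
Speed = distance / time_in_hours = 11.32 / 1.2905 hr
Speed = 8.7718 km/h

6.8401 min/km, 8.7718 km/h


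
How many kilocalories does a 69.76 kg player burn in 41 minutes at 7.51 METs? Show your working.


kcal = MET * mass * time_hr
Convert time: 41 min = 0.6833 hr
kcal = 7.51 * 69.76 * 0.6833
kcal = 357.9967 kcal

357.9967 kcal


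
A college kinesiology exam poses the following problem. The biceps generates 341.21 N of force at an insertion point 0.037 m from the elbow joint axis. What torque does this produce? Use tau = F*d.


tau = F * d
tau = 341.21 * 0.037
tau = 12.6248 N*m

12.6248 N*m


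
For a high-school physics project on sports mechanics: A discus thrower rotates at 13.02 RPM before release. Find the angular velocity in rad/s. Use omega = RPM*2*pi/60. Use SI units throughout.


omega = RPM * 2 * pi / 60
omega = 13.02 * 2 * 3.14159 / 60
omega = 81.8071 / 60 = 1.3635 rad/s

1.3635 rad/s


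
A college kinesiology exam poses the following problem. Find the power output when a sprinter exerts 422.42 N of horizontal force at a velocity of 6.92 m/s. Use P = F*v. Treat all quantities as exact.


P = F * v
P = 422.42 * 6.92
P = 2923.1464 W

2923.1464 W


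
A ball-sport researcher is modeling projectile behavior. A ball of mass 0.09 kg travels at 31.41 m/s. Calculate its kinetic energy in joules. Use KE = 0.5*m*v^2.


KE = 0.5 * m * v^2
KE = 0.5 * 0.09 * 31.41^2
KE = 0.5 * 0.09 * 986.5881 = 44.3965 J

44.3965 J


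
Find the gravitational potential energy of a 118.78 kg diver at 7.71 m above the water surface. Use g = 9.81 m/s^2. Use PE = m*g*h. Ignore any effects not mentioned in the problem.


PE = m * g * h
PE = 118.78 * 9.81 * 7.71
PE = 1165.2318 * 7.71 = 8983.9372 J

8983.9372 J


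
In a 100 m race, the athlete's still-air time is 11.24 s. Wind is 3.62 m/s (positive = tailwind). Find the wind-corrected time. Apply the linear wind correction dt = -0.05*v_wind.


dt = -0.05 * v_wind = -0.05 * 3.62 = -0.181 s
t_corrected = t_still + dt = 11.24 + (-0.181)
t_corrected = 11.059 s

11.059 s


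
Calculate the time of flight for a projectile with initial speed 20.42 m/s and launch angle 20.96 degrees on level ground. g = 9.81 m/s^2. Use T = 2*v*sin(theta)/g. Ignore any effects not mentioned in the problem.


T = 2*v*sin(theta)/g
sin(theta) = sin(20.96 deg) = 0.3577
T = 2*20.42*0.3577 / 9.81
T = 14.6091 / 9.81 = 1.4892 s

1.4892 s


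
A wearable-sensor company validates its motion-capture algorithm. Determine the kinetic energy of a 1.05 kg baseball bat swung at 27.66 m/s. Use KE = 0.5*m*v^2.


KE = 0.5 * m * v^2
KE = 0.5 * 1.05 * 27.66^2
KE = 0.5 * 1.05 * 765.0756 = 401.6647 J

401.6647 J


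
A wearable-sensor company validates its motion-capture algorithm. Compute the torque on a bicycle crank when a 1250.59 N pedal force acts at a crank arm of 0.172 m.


tau = F * d
tau = 1250.59 * 0.172
tau = 215.1015 N*m

215.1015 N*m


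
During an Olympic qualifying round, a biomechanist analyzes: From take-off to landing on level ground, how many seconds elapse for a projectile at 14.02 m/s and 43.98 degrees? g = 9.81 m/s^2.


T = 2*v*sin(theta)/g
sin(theta) = sin(43.98 deg) = 0.6944
T = 2*14.02*0.6944 / 9.81
T = 19.4712 / 9.81 = 1.9848 s

1.9848 s


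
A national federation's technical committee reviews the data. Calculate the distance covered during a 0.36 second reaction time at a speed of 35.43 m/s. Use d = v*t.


d = v * t
d = 35.43 * 0.36
d = 12.7548 m

12.7548 m


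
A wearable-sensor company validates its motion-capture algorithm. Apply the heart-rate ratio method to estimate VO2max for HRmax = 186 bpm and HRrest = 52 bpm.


VO2max = 15.3 * HRmax / HRrest
VO2max = 15.3 * 186 / 52
VO2max = 2845.8 / 52 = 54.7269 mL/kg/min

54.7269 mL/kg/min


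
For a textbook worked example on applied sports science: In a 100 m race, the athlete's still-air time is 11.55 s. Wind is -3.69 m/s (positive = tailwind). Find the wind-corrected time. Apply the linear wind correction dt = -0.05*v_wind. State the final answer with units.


dt = -0.05 * v_wind = -0.05 * -3.69 = 0.1845 s
t_corrected = t_still + dt = 11.55 + (0.1845)
t_corrected = 11.7345 s

11.7345 s


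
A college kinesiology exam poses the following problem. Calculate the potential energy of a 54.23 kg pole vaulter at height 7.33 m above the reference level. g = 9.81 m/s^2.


PE = m * g * h
PE = 54.23 * 9.81 * 7.33
PE = 531.9963 * 7.33 = 3899.5329 J

3899.5329 J


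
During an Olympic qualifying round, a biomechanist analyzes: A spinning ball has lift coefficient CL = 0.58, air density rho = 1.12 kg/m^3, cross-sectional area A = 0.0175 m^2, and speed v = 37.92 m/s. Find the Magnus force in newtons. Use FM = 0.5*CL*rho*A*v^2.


FM = 0.5 * CL * rho * A * v^2
FM = 0.5 * 0.58 * 1.12 * 0.0175 * 37.92^2
v^2 = 1437.9264
FM = 0.5 * 0.58 * 1.12 * 0.0175 * 1437.9264 = 8.1732 N

8.1732 N


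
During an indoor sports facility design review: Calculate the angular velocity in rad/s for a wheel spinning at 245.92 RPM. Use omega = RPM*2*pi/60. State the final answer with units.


omega = RPM * 2 * pi / 60
omega = 245.92 * 2 * 3.14159 / 60
omega = 1545.1609 / 60 = 25.7527 rad/s

25.7527 rad/s


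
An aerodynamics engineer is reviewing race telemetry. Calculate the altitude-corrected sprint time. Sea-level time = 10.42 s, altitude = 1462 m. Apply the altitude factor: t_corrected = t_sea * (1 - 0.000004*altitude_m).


Correction factor = 1 - 0.000004 * 1462 = 0.994152
t_corrected = t_sea * factor = 10.42 * 0.994152
t_corrected = 10.3591 s

10.3591 s


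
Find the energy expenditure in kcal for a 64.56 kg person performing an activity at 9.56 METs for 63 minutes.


kcal = MET * mass * time_hr
Convert time: 63 min = 1.05 hr
kcal = 9.56 * 64.56 * 1.05
kcal = 648.0533 kcal

648.0533 kcal


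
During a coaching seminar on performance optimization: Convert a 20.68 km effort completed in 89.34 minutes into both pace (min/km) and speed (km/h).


Pace = time / distance = 89.34 min / 20.68 km = 4.3201 min/km
Speed = distance / time_in_hours = 20.68 / 1.489 hr
Speed = 13.8885 km/h

4.3201 min/km, 13.8885 km/h


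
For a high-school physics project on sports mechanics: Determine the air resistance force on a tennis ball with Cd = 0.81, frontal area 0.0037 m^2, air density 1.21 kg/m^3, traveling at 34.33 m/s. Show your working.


Fd = 0.5 * Cd * rho * A * v^2
Fd = 0.5 * 0.81 * 1.21 * 0.0037 * 34.33^2
v^2 = 1178.5489
Fd = 0.5 * 0.81 * 1.21 * 0.0037 * 1178.5489 = 2.1369 N

2.1369 N


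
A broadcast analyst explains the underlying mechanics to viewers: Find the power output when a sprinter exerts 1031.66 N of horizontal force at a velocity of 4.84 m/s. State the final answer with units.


P = F * v
P = 1031.66 * 4.84
P = 4993.2344 W

4993.2344 W


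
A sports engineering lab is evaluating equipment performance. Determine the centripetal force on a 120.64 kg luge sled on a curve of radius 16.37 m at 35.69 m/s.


Fc = m * v^2 / r
v^2 = 35.69^2 = 1273.7761
Fc = 120.64 * 1273.7761 / 16.37
Fc = 153668.3487 / 16.37 = 9387.193 N

9387.193 N


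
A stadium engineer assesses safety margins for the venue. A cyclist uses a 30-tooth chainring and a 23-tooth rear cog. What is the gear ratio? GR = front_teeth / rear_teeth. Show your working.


GR = front_teeth / rear_teeth
GR = 30 / 23
GR = 1.3043

1.3043


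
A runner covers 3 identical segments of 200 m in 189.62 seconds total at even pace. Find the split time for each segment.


Split time = total_time / n_laps = 189.62 / 3
Split time = 63.2067 s per lap

63.2067 s


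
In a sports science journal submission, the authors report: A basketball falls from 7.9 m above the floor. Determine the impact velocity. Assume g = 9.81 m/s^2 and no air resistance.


v = sqrt(2 * g * h)
v = sqrt(2 * 9.81 * 7.9)
v = sqrt(154.998) = 12.4498 m/s

12.4498 m/s


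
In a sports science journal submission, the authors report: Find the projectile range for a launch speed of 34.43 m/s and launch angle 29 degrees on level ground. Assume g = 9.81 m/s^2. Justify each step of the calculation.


R = v^2 * sin(2*theta) / g
Convert angle to radians: theta = 29 deg = 0.5061 rad
sin(2*theta) = sin(1.0123) = 0.848
R = 34.43^2 * 0.848 / 9.81
R = 1185.4249 * 0.848 / 9.81 = 102.4768 m

102.4768 m


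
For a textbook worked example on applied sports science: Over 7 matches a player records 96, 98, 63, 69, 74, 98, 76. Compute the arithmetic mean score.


Average = sum / n
Sum = 574
Average = 574 / 7 = 82

82


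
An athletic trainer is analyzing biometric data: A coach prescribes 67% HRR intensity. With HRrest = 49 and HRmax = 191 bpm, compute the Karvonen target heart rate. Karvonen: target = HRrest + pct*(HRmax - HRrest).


Target = HRrest + pct*(HRmax - HRrest)
Heart rate reserve = HRmax - HRrest = 191 - 49 = 142 bpm
Fraction = 67% = 0.67
Target = 49 + 0.67 * 142
Target = 49 + 95.14 = 144.14 bpm

144.14 bpm


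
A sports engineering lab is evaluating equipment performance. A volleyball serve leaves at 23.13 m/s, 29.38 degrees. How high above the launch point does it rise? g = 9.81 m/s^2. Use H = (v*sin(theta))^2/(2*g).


H = (v*sin(theta))^2 / (2*g)
vy = v*sin(theta) = 23.13 * sin(29.38 deg) = 11.3476 m/s
H = vy^2 / (2*g) = 128.7673 / (2*9.81)
H = 128.7673 / 19.62 = 6.5631 m

6.5631 m


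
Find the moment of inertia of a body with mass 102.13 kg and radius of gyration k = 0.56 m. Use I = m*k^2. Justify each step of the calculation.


I = m * k^2
I = 102.13 * 0.56^2
I = 102.13 * 0.3136 = 32.028 kg*m^2

32.028 kg*m^2


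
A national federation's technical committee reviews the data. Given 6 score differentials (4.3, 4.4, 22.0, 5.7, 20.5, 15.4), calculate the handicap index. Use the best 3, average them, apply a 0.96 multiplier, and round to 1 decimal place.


All differentials: 4.3, 4.4, 22.0, 5.7, 20.5, 15.4
Sorted: 4.3, 4.4, 5.7, 15.4, 20.5, 22.0
Best 3: 4.3, 4.4, 5.7
Average of best = 14.4 / 3 = 4.8
Raw index = 4.8 * 0.96 = 4.608
Handicap index = round(4.608, 1) = 4.6

4.6


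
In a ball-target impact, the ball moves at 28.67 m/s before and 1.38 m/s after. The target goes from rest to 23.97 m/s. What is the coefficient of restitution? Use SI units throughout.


e = (v2_after - v1_after) / (v1_before - v2_before)
Numerator = 23.97 - 1.38 = 22.59
Denominator = 28.67 - 0 = 28.67
e = 22.59 / 28.67 = 0.7879

0.7879


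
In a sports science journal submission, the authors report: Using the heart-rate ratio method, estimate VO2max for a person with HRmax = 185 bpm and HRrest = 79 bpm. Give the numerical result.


VO2max = 15.3 * HRmax / HRrest
VO2max = 15.3 * 185 / 79
VO2max = 2830.5 / 79 = 35.8291 mL/kg/min

35.8291 mL/kg/min


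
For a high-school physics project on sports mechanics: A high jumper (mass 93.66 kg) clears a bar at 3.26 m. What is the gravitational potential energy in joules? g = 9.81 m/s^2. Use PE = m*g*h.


PE = m * g * h
PE = 93.66 * 9.81 * 3.26
PE = 918.8046 * 3.26 = 2995.303 J

2995.303 J


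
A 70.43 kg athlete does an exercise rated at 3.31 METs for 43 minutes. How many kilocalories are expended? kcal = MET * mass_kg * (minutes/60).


kcal = MET * mass * time_hr
Convert time: 43 min = 0.7167 hr
kcal = 3.31 * 70.43 * 0.7167
kcal = 167.0717 kcal

167.0717 kcal


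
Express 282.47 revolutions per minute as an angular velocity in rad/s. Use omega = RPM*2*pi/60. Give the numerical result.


omega = RPM * 2 * pi / 60
omega = 282.47 * 2 * 3.14159 / 60
omega = 1774.8114 / 60 = 29.5802 rad/s

29.5802 rad/s


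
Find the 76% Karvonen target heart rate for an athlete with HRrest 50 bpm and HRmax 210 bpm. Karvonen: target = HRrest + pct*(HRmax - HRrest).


Target = HRrest + pct*(HRmax - HRrest)
Heart rate reserve = HRmax - HRrest = 210 - 50 = 160 bpm
Fraction = 76% = 0.76
Target = 50 + 0.76 * 160
Target = 50 + 121.6 = 171.6 bpm

171.6 bpm


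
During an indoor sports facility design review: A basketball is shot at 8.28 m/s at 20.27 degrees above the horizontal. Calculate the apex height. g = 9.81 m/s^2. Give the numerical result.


H = (v*sin(theta))^2 / (2*g)
vy = v*sin(theta) = 8.28 * sin(20.27 deg) = 2.8686 m/s
H = vy^2 / (2*g) = 8.2286 / (2*9.81)
H = 8.2286 / 19.62 = 0.4194 m

0.4194 m


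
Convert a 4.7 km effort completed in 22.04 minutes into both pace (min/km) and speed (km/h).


Pace = time / distance = 22.04 min / 4.7 km = 4.6894 min/km
Speed = distance / time_in_hours = 4.7 / 0.3673 hr
Speed = 12.7949 km/h

4.6894 min/km, 12.7949 km/h


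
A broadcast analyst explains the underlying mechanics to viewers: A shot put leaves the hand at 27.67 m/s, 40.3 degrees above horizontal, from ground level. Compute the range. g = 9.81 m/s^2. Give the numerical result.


R = v^2 * sin(2*theta) / g
Convert angle to radians: theta = 40.3 deg = 0.7034 rad
sin(2*theta) = sin(1.4067) = 0.9866
R = 27.67^2 * 0.9866 / 9.81
R = 765.6289 * 0.9866 / 9.81 = 76.9978 m

76.9978 m


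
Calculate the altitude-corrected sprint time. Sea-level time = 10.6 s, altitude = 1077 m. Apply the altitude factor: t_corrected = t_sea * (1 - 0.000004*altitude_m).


Correction factor = 1 - 0.000004 * 1077 = 0.995692
t_corrected = t_sea * factor = 10.6 * 0.995692
t_corrected = 10.5543 s

10.5543 s


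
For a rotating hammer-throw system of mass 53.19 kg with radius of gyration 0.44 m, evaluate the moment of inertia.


I = m * k^2
I = 53.19 * 0.44^2
I = 53.19 * 0.1936 = 10.2976 kg*m^2

10.2976 kg*m^2


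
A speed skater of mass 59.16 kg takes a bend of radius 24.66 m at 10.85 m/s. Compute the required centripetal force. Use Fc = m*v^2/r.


Fc = m * v^2 / r
v^2 = 10.85^2 = 117.7225
Fc = 59.16 * 117.7225 / 24.66
Fc = 6964.4631 / 24.66 = 282.4194 N

282.4194 N


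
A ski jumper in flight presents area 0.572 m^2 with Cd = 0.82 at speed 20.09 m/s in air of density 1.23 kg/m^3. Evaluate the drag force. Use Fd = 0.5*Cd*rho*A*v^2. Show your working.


Fd = 0.5 * Cd * rho * A * v^2
Fd = 0.5 * 0.82 * 1.23 * 0.572 * 20.09^2
v^2 = 403.6081
Fd = 0.5 * 0.82 * 1.23 * 0.572 * 403.6081 = 116.4246 N

116.4246 N


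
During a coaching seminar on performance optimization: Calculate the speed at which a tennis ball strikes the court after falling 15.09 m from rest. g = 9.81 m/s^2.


v = sqrt(2 * g * h)
v = sqrt(2 * 9.81 * 15.09)
v = sqrt(296.0658) = 17.2066 m/s

17.2066 m/s


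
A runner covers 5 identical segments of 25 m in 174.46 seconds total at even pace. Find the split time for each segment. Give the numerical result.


Split time = total_time / n_laps = 174.46 / 5
Split time = 34.892 s per lap

34.892 s


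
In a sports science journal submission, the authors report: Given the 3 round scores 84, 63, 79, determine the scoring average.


Average = sum / n
Sum = 226
Average = 226 / 3 = 75.3333

75.3333


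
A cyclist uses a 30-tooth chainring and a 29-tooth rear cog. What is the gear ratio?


GR = front_teeth / rear_teeth
GR = 30 / 29
GR = 1.0345

1.0345


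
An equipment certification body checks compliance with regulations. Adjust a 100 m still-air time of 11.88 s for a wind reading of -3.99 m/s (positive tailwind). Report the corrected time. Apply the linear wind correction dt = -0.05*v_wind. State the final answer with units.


dt = -0.05 * v_wind = -0.05 * -3.99 = 0.1995 s
t_corrected = t_still + dt = 11.88 + (0.1995)
t_corrected = 12.0795 s

12.0795 s


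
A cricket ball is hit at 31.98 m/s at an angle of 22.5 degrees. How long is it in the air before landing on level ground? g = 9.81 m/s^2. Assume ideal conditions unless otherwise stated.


T = 2*v*sin(theta)/g
sin(theta) = sin(22.5 deg) = 0.3827
T = 2*31.98*0.3827 / 9.81
T = 24.4764 / 9.81 = 2.495 s

2.495 s


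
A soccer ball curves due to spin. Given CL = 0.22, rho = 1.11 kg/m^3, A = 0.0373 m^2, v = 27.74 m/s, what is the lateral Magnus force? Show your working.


FM = 0.5 * CL * rho * A * v^2
FM = 0.5 * 0.22 * 1.11 * 0.0373 * 27.74^2
v^2 = 769.5076
FM = 0.5 * 0.22 * 1.11 * 0.0373 * 769.5076 = 3.5046 N

3.5046 N


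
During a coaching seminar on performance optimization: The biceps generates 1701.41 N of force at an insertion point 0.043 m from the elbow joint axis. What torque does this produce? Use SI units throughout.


tau = F * d
tau = 1701.41 * 0.043
tau = 73.1606 N*m

73.1606 N*m


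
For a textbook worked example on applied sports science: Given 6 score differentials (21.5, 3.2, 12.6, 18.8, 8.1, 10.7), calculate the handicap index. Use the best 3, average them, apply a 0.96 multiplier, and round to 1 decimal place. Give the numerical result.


All differentials: 21.5, 3.2, 12.6, 18.8, 8.1, 10.7
Sorted: 3.2, 8.1, 10.7, 12.6, 18.8, 21.5
Best 3: 3.2, 8.1, 10.7
Average of best = 22 / 3 = 7.3333
Raw index = 7.3333 * 0.96 = 7.04
Handicap index = round(7.04, 1) = 7.0

7.0


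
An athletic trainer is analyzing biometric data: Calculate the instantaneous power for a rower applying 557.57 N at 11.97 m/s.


P = F * v
P = 557.57 * 11.97
P = 6674.1129 W

6674.1129 W


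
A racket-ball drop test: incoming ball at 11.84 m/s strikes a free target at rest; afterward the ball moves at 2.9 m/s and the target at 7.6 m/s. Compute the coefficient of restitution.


e = (v2_after - v1_after) / (v1_before - v2_before)
Numerator = 7.6 - 2.9 = 4.7
Denominator = 11.84 - 0 = 11.84
e = 4.7 / 11.84 = 0.397

0.397


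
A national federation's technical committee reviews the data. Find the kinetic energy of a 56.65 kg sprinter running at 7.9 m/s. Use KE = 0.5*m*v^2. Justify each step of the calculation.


KE = 0.5 * m * v^2
KE = 0.5 * 56.65 * 7.9^2
KE = 0.5 * 56.65 * 62.41 = 1767.7632 J

1767.7632 J


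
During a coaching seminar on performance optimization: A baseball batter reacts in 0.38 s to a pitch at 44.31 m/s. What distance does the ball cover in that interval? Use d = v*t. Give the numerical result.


d = v * t
d = 44.31 * 0.38
d = 16.8378 m

16.8378 m


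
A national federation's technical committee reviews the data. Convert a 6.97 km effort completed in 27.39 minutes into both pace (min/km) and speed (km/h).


Pace = time / distance = 27.39 min / 6.97 km = 3.9297 min/km
Speed = distance / time_in_hours = 6.97 / 0.4565 hr
Speed = 15.2683 km/h

3.9297 min/km, 15.2683 km/h


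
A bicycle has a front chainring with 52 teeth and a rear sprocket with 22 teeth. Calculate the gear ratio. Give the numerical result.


GR = front_teeth / rear_teeth
GR = 52 / 22
GR = 2.3636

2.3636


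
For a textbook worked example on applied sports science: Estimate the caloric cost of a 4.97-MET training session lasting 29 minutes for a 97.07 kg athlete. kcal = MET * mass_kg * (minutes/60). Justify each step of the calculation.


kcal = MET * mass * time_hr
Convert time: 29 min = 0.4833 hr
kcal = 4.97 * 97.07 * 0.4833
kcal = 233.1783 kcal

233.1783 kcal


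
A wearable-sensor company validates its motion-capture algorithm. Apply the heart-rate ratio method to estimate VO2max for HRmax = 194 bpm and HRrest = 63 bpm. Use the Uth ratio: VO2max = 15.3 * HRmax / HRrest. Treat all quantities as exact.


VO2max = 15.3 * HRmax / HRrest
VO2max = 15.3 * 194 / 63
VO2max = 2968.2 / 63 = 47.1143 mL/kg/min

47.1143 mL/kg/min


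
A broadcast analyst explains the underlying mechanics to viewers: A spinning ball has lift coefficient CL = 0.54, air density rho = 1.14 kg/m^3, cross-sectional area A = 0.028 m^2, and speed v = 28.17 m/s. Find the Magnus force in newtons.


FM = 0.5 * CL * rho * A * v^2
FM = 0.5 * 0.54 * 1.14 * 0.028 * 28.17^2
v^2 = 793.5489
FM = 0.5 * 0.54 * 1.14 * 0.028 * 793.5489 = 6.8391 N

6.8391 N


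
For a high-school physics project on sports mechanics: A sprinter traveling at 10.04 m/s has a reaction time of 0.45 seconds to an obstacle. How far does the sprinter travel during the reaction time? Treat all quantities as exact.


d = v * t
d = 10.04 * 0.45
d = 4.518 m

4.518 m


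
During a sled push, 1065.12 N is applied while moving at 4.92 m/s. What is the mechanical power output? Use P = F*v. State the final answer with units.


P = F * v
P = 1065.12 * 4.92
P = 5240.3904 W

5240.3904 W


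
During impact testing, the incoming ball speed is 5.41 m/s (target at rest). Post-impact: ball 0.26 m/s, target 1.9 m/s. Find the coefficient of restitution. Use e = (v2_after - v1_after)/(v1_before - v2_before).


e = (v2_after - v1_after) / (v1_before - v2_before)
Numerator = 1.9 - 0.26 = 1.64
Denominator = 5.41 - 0 = 5.41
e = 1.64 / 5.41 = 0.3031

0.3031


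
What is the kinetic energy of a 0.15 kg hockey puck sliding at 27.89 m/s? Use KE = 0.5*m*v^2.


KE = 0.5 * m * v^2
KE = 0.5 * 0.15 * 27.89^2
KE = 0.5 * 0.15 * 777.8521 = 58.3389 J

58.3389 J


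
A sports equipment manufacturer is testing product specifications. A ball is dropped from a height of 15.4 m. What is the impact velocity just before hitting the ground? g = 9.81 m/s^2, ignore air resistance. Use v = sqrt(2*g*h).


v = sqrt(2 * g * h)
v = sqrt(2 * 9.81 * 15.4)
v = sqrt(302.148) = 17.3824 m/s

17.3824 m/s


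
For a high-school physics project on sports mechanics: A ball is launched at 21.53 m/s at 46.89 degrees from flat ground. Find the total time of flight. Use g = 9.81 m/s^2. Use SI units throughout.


T = 2*v*sin(theta)/g
sin(theta) = sin(46.89 deg) = 0.73
T = 2*21.53*0.73 / 9.81
T = 31.4357 / 9.81 = 3.2044 s

3.2044 s


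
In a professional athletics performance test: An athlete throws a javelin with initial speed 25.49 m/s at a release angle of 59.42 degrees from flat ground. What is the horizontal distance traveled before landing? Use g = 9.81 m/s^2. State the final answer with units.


R = v^2 * sin(2*theta) / g
Convert angle to radians: theta = 59.42 deg = 1.0371 rad
sin(2*theta) = sin(2.0741) = 0.876
R = 25.49^2 * 0.876 / 9.81
R = 649.7401 * 0.876 / 9.81 = 58.0176 m

58.0176 m


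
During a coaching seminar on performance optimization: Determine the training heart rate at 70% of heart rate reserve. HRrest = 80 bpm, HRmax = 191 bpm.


Target = HRrest + pct*(HRmax - HRrest)
Heart rate reserve = HRmax - HRrest = 191 - 80 = 111 bpm
Fraction = 70% = 0.7
Target = 80 + 0.7 * 111
Target = 80 + 77.7 = 157.7 bpm

157.7 bpm


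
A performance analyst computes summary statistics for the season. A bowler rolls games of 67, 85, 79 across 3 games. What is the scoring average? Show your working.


Average = sum / n
Sum = 231
Average = 231 / 3 = 77

77


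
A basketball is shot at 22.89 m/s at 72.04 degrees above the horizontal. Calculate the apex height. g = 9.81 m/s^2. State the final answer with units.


H = (v*sin(theta))^2 / (2*g)
vy = v*sin(theta) = 22.89 * sin(72.04 deg) = 21.7746 m/s
H = vy^2 / (2*g) = 474.1339 / (2*9.81)
H = 474.1339 / 19.62 = 24.1658 m

24.1658 m


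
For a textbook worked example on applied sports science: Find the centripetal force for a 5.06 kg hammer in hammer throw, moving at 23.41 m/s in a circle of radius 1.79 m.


Fc = m * v^2 / r
v^2 = 23.41^2 = 548.0281
Fc = 5.06 * 548.0281 / 1.79
Fc = 2773.0222 / 1.79 = 1549.1744 N

1549.1744 N


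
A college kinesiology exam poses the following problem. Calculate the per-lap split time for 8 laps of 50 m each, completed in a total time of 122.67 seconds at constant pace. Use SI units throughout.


Split time = total_time / n_laps = 122.67 / 8
Split time = 15.3338 s per lap

15.3338 s


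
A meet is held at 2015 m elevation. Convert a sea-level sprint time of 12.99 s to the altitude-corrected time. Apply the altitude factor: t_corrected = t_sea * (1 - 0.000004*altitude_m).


Correction factor = 1 - 0.000004 * 2015 = 0.99194
t_corrected = t_sea * factor = 12.99 * 0.99194
t_corrected = 12.8853 s

12.8853 s


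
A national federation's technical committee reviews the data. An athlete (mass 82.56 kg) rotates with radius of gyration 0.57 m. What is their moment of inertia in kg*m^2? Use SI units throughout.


I = m * k^2
I = 82.56 * 0.57^2
I = 82.56 * 0.3249 = 26.8237 kg*m^2

26.8237 kg*m^2


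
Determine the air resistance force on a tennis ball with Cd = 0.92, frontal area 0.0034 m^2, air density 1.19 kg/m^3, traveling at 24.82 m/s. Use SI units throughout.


Fd = 0.5 * Cd * rho * A * v^2
Fd = 0.5 * 0.92 * 1.19 * 0.0034 * 24.82^2
v^2 = 616.0324
Fd = 0.5 * 0.92 * 1.19 * 0.0034 * 616.0324 = 1.1465 N

1.1465 N


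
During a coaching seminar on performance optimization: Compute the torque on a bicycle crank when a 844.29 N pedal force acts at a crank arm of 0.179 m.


tau = F * d
tau = 844.29 * 0.179
tau = 151.1279 N*m

151.1279 N*m


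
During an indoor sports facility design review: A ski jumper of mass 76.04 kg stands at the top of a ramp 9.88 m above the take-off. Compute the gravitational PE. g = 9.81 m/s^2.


PE = m * g * h
PE = 76.04 * 9.81 * 9.88
PE = 745.9524 * 9.88 = 7370.0097 J

7370.0097 J


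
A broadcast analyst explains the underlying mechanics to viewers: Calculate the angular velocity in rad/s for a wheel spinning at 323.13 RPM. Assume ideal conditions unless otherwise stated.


omega = RPM * 2 * pi / 60
omega = 323.13 * 2 * 3.14159 / 60
omega = 2030.2857 / 60 = 33.8381 rad/s

33.8381 rad/s


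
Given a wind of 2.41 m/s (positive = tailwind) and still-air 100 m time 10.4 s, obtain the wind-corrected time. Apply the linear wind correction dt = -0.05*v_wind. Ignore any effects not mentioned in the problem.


dt = -0.05 * v_wind = -0.05 * 2.41 = -0.1205 s
t_corrected = t_still + dt = 10.4 + (-0.1205)
t_corrected = 10.2795 s

10.2795 s


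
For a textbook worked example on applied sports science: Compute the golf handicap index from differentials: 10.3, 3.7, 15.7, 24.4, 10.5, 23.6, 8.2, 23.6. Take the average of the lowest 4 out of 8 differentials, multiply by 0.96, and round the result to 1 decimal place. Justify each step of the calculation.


All differentials: 10.3, 3.7, 15.7, 24.4, 10.5, 23.6, 8.2, 23.6
Sorted: 3.7, 8.2, 10.3, 10.5, 15.7, 23.6, 23.6, 24.4
Best 4: 3.7, 8.2, 10.3, 10.5
Average of best = 32.7 / 4 = 8.175
Raw index = 8.175 * 0.96 = 7.848
Handicap index = round(7.848, 1) = 7.8

7.8


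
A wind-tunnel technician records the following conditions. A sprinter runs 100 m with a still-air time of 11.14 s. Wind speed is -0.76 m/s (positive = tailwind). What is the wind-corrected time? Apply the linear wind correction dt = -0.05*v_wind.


dt = -0.05 * v_wind = -0.05 * -0.76 = 0.038 s
t_corrected = t_still + dt = 11.14 + (0.038)
t_corrected = 11.178 s

11.178 s


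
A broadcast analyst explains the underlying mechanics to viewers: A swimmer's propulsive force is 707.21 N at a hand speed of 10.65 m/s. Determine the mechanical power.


P = F * v
P = 707.21 * 10.65
P = 7531.7865 W

7531.7865 W


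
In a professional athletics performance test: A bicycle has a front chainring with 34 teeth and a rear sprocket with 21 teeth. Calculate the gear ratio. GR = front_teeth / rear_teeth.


GR = front_teeth / rear_teeth
GR = 34 / 21
GR = 1.619

1.619


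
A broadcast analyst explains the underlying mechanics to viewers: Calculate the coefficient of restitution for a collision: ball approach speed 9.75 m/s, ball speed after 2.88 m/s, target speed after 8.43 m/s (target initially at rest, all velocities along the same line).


e = (v2_after - v1_after) / (v1_before - v2_before)
Numerator = 8.43 - 2.88 = 5.55
Denominator = 9.75 - 0 = 9.75
e = 5.55 / 9.75 = 0.5692

0.5692


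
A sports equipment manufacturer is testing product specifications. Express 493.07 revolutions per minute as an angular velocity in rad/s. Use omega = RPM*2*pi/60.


omega = RPM * 2 * pi / 60
omega = 493.07 * 2 * 3.14159 / 60
omega = 3098.0502 / 60 = 51.6342 rad/s

51.6342 rad/s


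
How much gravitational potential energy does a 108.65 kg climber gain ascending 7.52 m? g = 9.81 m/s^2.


PE = m * g * h
PE = 108.65 * 9.81 * 7.52
PE = 1065.8565 * 7.52 = 8015.2409 J

8015.2409 J


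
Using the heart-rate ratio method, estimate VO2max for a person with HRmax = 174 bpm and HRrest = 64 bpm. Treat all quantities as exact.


VO2max = 15.3 * HRmax / HRrest
VO2max = 15.3 * 174 / 64
VO2max = 2662.2 / 64 = 41.5969 mL/kg/min

41.5969 mL/kg/min


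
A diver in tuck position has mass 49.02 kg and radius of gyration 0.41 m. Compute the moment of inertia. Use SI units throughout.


I = m * k^2
I = 49.02 * 0.41^2
I = 49.02 * 0.1681 = 8.2403 kg*m^2

8.2403 kg*m^2


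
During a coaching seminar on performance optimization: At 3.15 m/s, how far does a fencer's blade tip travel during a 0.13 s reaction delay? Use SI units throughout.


d = v * t
d = 3.15 * 0.13
d = 0.4095 m

0.4095 m


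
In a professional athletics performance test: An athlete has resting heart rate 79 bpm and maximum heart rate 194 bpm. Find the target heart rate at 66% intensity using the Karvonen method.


Target = HRrest + pct*(HRmax - HRrest)
Heart rate reserve = HRmax - HRrest = 194 - 79 = 115 bpm
Fraction = 66% = 0.66
Target = 79 + 0.66 * 115
Target = 79 + 75.9 = 154.9 bpm

154.9 bpm


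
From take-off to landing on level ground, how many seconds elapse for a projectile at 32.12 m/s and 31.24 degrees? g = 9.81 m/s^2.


T = 2*v*sin(theta)/g
sin(theta) = sin(31.24 deg) = 0.5186
T = 2*32.12*0.5186 / 9.81
T = 33.3164 / 9.81 = 3.3962 s

3.3962 s


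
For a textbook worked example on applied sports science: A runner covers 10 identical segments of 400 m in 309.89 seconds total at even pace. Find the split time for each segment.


Split time = total_time / n_laps = 309.89 / 10
Split time = 30.989 s per lap

30.989 s


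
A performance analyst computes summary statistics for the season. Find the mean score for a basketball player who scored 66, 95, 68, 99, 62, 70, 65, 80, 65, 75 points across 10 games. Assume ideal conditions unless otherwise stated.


Average = sum / n
Sum = 745
Average = 745 / 10 = 74.5

74.5


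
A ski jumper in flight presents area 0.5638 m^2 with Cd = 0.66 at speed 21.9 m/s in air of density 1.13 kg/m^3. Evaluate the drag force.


Fd = 0.5 * Cd * rho * A * v^2
Fd = 0.5 * 0.66 * 1.13 * 0.5638 * 21.9^2
v^2 = 479.61
Fd = 0.5 * 0.66 * 1.13 * 0.5638 * 479.61 = 100.8337 N

100.8337 N
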